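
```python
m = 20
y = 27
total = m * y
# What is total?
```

Answer: 540

Derivation:
Trace (tracking total):
m = 20  # -> m = 20
y = 27  # -> y = 27
total = m * y  # -> total = 540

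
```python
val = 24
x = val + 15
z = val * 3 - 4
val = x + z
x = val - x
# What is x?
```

Answer: 68

Derivation:
Trace (tracking x):
val = 24  # -> val = 24
x = val + 15  # -> x = 39
z = val * 3 - 4  # -> z = 68
val = x + z  # -> val = 107
x = val - x  # -> x = 68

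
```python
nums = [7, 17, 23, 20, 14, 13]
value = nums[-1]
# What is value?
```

Answer: 13

Derivation:
Trace (tracking value):
nums = [7, 17, 23, 20, 14, 13]  # -> nums = [7, 17, 23, 20, 14, 13]
value = nums[-1]  # -> value = 13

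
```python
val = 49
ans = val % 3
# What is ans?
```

Trace (tracking ans):
val = 49  # -> val = 49
ans = val % 3  # -> ans = 1

Answer: 1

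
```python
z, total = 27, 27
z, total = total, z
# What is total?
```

Answer: 27

Derivation:
Trace (tracking total):
z, total = (27, 27)  # -> z = 27, total = 27
z, total = (total, z)  # -> z = 27, total = 27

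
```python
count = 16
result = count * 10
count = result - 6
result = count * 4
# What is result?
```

Answer: 616

Derivation:
Trace (tracking result):
count = 16  # -> count = 16
result = count * 10  # -> result = 160
count = result - 6  # -> count = 154
result = count * 4  # -> result = 616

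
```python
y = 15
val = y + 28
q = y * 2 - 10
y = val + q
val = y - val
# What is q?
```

Trace (tracking q):
y = 15  # -> y = 15
val = y + 28  # -> val = 43
q = y * 2 - 10  # -> q = 20
y = val + q  # -> y = 63
val = y - val  # -> val = 20

Answer: 20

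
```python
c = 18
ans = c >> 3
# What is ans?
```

Trace (tracking ans):
c = 18  # -> c = 18
ans = c >> 3  # -> ans = 2

Answer: 2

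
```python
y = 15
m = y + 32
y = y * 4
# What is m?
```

Answer: 47

Derivation:
Trace (tracking m):
y = 15  # -> y = 15
m = y + 32  # -> m = 47
y = y * 4  # -> y = 60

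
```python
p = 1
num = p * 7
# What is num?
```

Answer: 7

Derivation:
Trace (tracking num):
p = 1  # -> p = 1
num = p * 7  # -> num = 7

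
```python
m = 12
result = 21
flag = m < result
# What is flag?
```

Answer: True

Derivation:
Trace (tracking flag):
m = 12  # -> m = 12
result = 21  # -> result = 21
flag = m < result  # -> flag = True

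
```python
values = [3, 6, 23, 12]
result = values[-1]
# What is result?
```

Answer: 12

Derivation:
Trace (tracking result):
values = [3, 6, 23, 12]  # -> values = [3, 6, 23, 12]
result = values[-1]  # -> result = 12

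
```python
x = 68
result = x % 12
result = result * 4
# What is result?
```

Answer: 32

Derivation:
Trace (tracking result):
x = 68  # -> x = 68
result = x % 12  # -> result = 8
result = result * 4  # -> result = 32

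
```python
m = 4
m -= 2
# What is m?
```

Trace (tracking m):
m = 4  # -> m = 4
m -= 2  # -> m = 2

Answer: 2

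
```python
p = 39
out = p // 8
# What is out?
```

Trace (tracking out):
p = 39  # -> p = 39
out = p // 8  # -> out = 4

Answer: 4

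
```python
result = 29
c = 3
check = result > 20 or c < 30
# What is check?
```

Trace (tracking check):
result = 29  # -> result = 29
c = 3  # -> c = 3
check = result > 20 or c < 30  # -> check = True

Answer: True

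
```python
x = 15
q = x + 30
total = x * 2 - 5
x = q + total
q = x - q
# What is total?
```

Answer: 25

Derivation:
Trace (tracking total):
x = 15  # -> x = 15
q = x + 30  # -> q = 45
total = x * 2 - 5  # -> total = 25
x = q + total  # -> x = 70
q = x - q  # -> q = 25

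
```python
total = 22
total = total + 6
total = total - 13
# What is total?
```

Answer: 15

Derivation:
Trace (tracking total):
total = 22  # -> total = 22
total = total + 6  # -> total = 28
total = total - 13  # -> total = 15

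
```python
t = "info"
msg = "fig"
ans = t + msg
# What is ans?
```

Trace (tracking ans):
t = 'info'  # -> t = 'info'
msg = 'fig'  # -> msg = 'fig'
ans = t + msg  # -> ans = 'infofig'

Answer: 'infofig'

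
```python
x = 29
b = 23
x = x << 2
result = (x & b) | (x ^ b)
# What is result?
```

Trace (tracking result):
x = 29  # -> x = 29
b = 23  # -> b = 23
x = x << 2  # -> x = 116
result = x & b | x ^ b  # -> result = 119

Answer: 119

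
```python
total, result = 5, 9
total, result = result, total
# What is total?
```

Answer: 9

Derivation:
Trace (tracking total):
total, result = (5, 9)  # -> total = 5, result = 9
total, result = (result, total)  # -> total = 9, result = 5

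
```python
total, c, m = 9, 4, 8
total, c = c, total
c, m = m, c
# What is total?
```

Trace (tracking total):
total, c, m = (9, 4, 8)  # -> total = 9, c = 4, m = 8
total, c = (c, total)  # -> total = 4, c = 9
c, m = (m, c)  # -> c = 8, m = 9

Answer: 4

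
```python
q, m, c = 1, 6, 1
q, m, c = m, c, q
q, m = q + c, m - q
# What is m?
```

Trace (tracking m):
q, m, c = (1, 6, 1)  # -> q = 1, m = 6, c = 1
q, m, c = (m, c, q)  # -> q = 6, m = 1, c = 1
q, m = (q + c, m - q)  # -> q = 7, m = -5

Answer: -5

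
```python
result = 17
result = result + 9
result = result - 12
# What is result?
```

Answer: 14

Derivation:
Trace (tracking result):
result = 17  # -> result = 17
result = result + 9  # -> result = 26
result = result - 12  # -> result = 14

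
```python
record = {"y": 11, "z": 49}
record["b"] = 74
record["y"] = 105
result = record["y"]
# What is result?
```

Answer: 105

Derivation:
Trace (tracking result):
record = {'y': 11, 'z': 49}  # -> record = {'y': 11, 'z': 49}
record['b'] = 74  # -> record = {'y': 11, 'z': 49, 'b': 74}
record['y'] = 105  # -> record = {'y': 105, 'z': 49, 'b': 74}
result = record['y']  # -> result = 105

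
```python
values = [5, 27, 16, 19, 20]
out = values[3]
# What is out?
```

Trace (tracking out):
values = [5, 27, 16, 19, 20]  # -> values = [5, 27, 16, 19, 20]
out = values[3]  # -> out = 19

Answer: 19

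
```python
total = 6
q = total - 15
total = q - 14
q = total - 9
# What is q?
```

Trace (tracking q):
total = 6  # -> total = 6
q = total - 15  # -> q = -9
total = q - 14  # -> total = -23
q = total - 9  # -> q = -32

Answer: -32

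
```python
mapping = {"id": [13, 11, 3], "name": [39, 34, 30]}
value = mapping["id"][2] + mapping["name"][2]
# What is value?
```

Trace (tracking value):
mapping = {'id': [13, 11, 3], 'name': [39, 34, 30]}  # -> mapping = {'id': [13, 11, 3], 'name': [39, 34, 30]}
value = mapping['id'][2] + mapping['name'][2]  # -> value = 33

Answer: 33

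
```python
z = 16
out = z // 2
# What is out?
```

Answer: 8

Derivation:
Trace (tracking out):
z = 16  # -> z = 16
out = z // 2  # -> out = 8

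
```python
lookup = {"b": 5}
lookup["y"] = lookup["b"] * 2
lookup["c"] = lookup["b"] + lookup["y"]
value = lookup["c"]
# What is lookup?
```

Answer: {'b': 5, 'y': 10, 'c': 15}

Derivation:
Trace (tracking lookup):
lookup = {'b': 5}  # -> lookup = {'b': 5}
lookup['y'] = lookup['b'] * 2  # -> lookup = {'b': 5, 'y': 10}
lookup['c'] = lookup['b'] + lookup['y']  # -> lookup = {'b': 5, 'y': 10, 'c': 15}
value = lookup['c']  # -> value = 15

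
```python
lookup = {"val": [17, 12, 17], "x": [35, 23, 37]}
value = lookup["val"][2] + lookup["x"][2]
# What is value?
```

Answer: 54

Derivation:
Trace (tracking value):
lookup = {'val': [17, 12, 17], 'x': [35, 23, 37]}  # -> lookup = {'val': [17, 12, 17], 'x': [35, 23, 37]}
value = lookup['val'][2] + lookup['x'][2]  # -> value = 54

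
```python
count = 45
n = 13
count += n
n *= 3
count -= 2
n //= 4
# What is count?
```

Trace (tracking count):
count = 45  # -> count = 45
n = 13  # -> n = 13
count += n  # -> count = 58
n *= 3  # -> n = 39
count -= 2  # -> count = 56
n //= 4  # -> n = 9

Answer: 56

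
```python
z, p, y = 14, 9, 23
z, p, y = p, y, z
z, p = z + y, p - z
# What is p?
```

Trace (tracking p):
z, p, y = (14, 9, 23)  # -> z = 14, p = 9, y = 23
z, p, y = (p, y, z)  # -> z = 9, p = 23, y = 14
z, p = (z + y, p - z)  # -> z = 23, p = 14

Answer: 14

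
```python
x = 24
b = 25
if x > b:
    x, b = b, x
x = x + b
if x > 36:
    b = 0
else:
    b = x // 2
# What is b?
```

Trace (tracking b):
x = 24  # -> x = 24
b = 25  # -> b = 25
if x > b:  # condition is False
x = x + b  # -> x = 49
if x > 36:  # condition is True
    b = 0  # -> b = 0

Answer: 0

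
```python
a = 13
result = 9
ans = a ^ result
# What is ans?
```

Answer: 4

Derivation:
Trace (tracking ans):
a = 13  # -> a = 13
result = 9  # -> result = 9
ans = a ^ result  # -> ans = 4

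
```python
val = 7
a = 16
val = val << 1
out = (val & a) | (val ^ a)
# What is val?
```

Answer: 14

Derivation:
Trace (tracking val):
val = 7  # -> val = 7
a = 16  # -> a = 16
val = val << 1  # -> val = 14
out = val & a | val ^ a  # -> out = 30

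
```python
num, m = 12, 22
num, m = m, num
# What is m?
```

Trace (tracking m):
num, m = (12, 22)  # -> num = 12, m = 22
num, m = (m, num)  # -> num = 22, m = 12

Answer: 12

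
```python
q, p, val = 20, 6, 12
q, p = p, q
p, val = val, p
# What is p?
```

Answer: 12

Derivation:
Trace (tracking p):
q, p, val = (20, 6, 12)  # -> q = 20, p = 6, val = 12
q, p = (p, q)  # -> q = 6, p = 20
p, val = (val, p)  # -> p = 12, val = 20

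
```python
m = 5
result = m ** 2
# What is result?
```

Answer: 25

Derivation:
Trace (tracking result):
m = 5  # -> m = 5
result = m ** 2  # -> result = 25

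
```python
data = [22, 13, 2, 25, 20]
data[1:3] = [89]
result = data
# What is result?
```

Trace (tracking result):
data = [22, 13, 2, 25, 20]  # -> data = [22, 13, 2, 25, 20]
data[1:3] = [89]  # -> data = [22, 89, 25, 20]
result = data  # -> result = [22, 89, 25, 20]

Answer: [22, 89, 25, 20]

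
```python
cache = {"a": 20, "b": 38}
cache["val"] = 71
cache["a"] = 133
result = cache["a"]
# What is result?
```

Trace (tracking result):
cache = {'a': 20, 'b': 38}  # -> cache = {'a': 20, 'b': 38}
cache['val'] = 71  # -> cache = {'a': 20, 'b': 38, 'val': 71}
cache['a'] = 133  # -> cache = {'a': 133, 'b': 38, 'val': 71}
result = cache['a']  # -> result = 133

Answer: 133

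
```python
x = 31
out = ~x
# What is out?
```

Answer: -32

Derivation:
Trace (tracking out):
x = 31  # -> x = 31
out = ~x  # -> out = -32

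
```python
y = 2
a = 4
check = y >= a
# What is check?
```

Answer: False

Derivation:
Trace (tracking check):
y = 2  # -> y = 2
a = 4  # -> a = 4
check = y >= a  # -> check = False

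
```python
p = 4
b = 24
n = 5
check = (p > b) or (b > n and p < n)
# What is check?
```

Trace (tracking check):
p = 4  # -> p = 4
b = 24  # -> b = 24
n = 5  # -> n = 5
check = p > b or (b > n and p < n)  # -> check = True

Answer: True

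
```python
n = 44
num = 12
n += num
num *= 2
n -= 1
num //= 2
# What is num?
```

Answer: 12

Derivation:
Trace (tracking num):
n = 44  # -> n = 44
num = 12  # -> num = 12
n += num  # -> n = 56
num *= 2  # -> num = 24
n -= 1  # -> n = 55
num //= 2  # -> num = 12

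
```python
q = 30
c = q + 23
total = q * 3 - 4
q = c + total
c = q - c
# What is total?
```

Trace (tracking total):
q = 30  # -> q = 30
c = q + 23  # -> c = 53
total = q * 3 - 4  # -> total = 86
q = c + total  # -> q = 139
c = q - c  # -> c = 86

Answer: 86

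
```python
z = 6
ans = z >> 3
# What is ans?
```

Trace (tracking ans):
z = 6  # -> z = 6
ans = z >> 3  # -> ans = 0

Answer: 0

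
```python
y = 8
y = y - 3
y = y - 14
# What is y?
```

Answer: -9

Derivation:
Trace (tracking y):
y = 8  # -> y = 8
y = y - 3  # -> y = 5
y = y - 14  # -> y = -9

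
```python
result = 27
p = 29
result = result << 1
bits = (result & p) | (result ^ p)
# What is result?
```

Answer: 54

Derivation:
Trace (tracking result):
result = 27  # -> result = 27
p = 29  # -> p = 29
result = result << 1  # -> result = 54
bits = result & p | result ^ p  # -> bits = 63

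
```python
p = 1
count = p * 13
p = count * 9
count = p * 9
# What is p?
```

Answer: 117

Derivation:
Trace (tracking p):
p = 1  # -> p = 1
count = p * 13  # -> count = 13
p = count * 9  # -> p = 117
count = p * 9  # -> count = 1053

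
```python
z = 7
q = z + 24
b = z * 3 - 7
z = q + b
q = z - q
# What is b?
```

Trace (tracking b):
z = 7  # -> z = 7
q = z + 24  # -> q = 31
b = z * 3 - 7  # -> b = 14
z = q + b  # -> z = 45
q = z - q  # -> q = 14

Answer: 14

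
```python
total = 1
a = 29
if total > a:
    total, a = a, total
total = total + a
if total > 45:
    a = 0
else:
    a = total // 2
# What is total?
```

Trace (tracking total):
total = 1  # -> total = 1
a = 29  # -> a = 29
if total > a:  # condition is False
total = total + a  # -> total = 30
if total > 45:  # condition is False
else:
    a = total // 2  # -> a = 15

Answer: 30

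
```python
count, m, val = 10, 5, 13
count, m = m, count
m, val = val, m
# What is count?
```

Answer: 5

Derivation:
Trace (tracking count):
count, m, val = (10, 5, 13)  # -> count = 10, m = 5, val = 13
count, m = (m, count)  # -> count = 5, m = 10
m, val = (val, m)  # -> m = 13, val = 10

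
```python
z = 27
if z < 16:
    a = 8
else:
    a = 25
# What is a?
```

Trace (tracking a):
z = 27  # -> z = 27
if z < 16:  # condition is False
else:
    a = 25  # -> a = 25

Answer: 25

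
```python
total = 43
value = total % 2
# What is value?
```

Trace (tracking value):
total = 43  # -> total = 43
value = total % 2  # -> value = 1

Answer: 1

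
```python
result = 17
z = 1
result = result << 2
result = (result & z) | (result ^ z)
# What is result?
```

Answer: 69

Derivation:
Trace (tracking result):
result = 17  # -> result = 17
z = 1  # -> z = 1
result = result << 2  # -> result = 68
result = result & z | result ^ z  # -> result = 69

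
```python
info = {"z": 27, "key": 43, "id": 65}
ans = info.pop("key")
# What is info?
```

Answer: {'z': 27, 'id': 65}

Derivation:
Trace (tracking info):
info = {'z': 27, 'key': 43, 'id': 65}  # -> info = {'z': 27, 'key': 43, 'id': 65}
ans = info.pop('key')  # -> ans = 43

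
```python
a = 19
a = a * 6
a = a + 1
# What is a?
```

Answer: 115

Derivation:
Trace (tracking a):
a = 19  # -> a = 19
a = a * 6  # -> a = 114
a = a + 1  # -> a = 115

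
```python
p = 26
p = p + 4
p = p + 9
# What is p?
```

Trace (tracking p):
p = 26  # -> p = 26
p = p + 4  # -> p = 30
p = p + 9  # -> p = 39

Answer: 39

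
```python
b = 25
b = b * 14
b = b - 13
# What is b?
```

Trace (tracking b):
b = 25  # -> b = 25
b = b * 14  # -> b = 350
b = b - 13  # -> b = 337

Answer: 337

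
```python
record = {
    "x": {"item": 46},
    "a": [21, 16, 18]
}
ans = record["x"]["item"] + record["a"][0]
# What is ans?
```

Trace (tracking ans):
record = {'x': {'item': 46}, 'a': [21, 16, 18]}  # -> record = {'x': {'item': 46}, 'a': [21, 16, 18]}
ans = record['x']['item'] + record['a'][0]  # -> ans = 67

Answer: 67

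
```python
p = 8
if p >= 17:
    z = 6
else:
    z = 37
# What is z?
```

Trace (tracking z):
p = 8  # -> p = 8
if p >= 17:  # condition is False
else:
    z = 37  # -> z = 37

Answer: 37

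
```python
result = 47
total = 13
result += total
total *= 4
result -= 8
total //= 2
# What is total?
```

Trace (tracking total):
result = 47  # -> result = 47
total = 13  # -> total = 13
result += total  # -> result = 60
total *= 4  # -> total = 52
result -= 8  # -> result = 52
total //= 2  # -> total = 26

Answer: 26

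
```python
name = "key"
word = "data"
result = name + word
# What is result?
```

Trace (tracking result):
name = 'key'  # -> name = 'key'
word = 'data'  # -> word = 'data'
result = name + word  # -> result = 'keydata'

Answer: 'keydata'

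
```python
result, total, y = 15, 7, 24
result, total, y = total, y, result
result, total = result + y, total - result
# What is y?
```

Trace (tracking y):
result, total, y = (15, 7, 24)  # -> result = 15, total = 7, y = 24
result, total, y = (total, y, result)  # -> result = 7, total = 24, y = 15
result, total = (result + y, total - result)  # -> result = 22, total = 17

Answer: 15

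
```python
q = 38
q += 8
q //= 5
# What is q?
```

Answer: 9

Derivation:
Trace (tracking q):
q = 38  # -> q = 38
q += 8  # -> q = 46
q //= 5  # -> q = 9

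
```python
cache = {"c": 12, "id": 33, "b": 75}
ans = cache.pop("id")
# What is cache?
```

Answer: {'c': 12, 'b': 75}

Derivation:
Trace (tracking cache):
cache = {'c': 12, 'id': 33, 'b': 75}  # -> cache = {'c': 12, 'id': 33, 'b': 75}
ans = cache.pop('id')  # -> ans = 33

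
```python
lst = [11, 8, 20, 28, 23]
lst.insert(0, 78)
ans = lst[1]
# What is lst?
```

Answer: [78, 11, 8, 20, 28, 23]

Derivation:
Trace (tracking lst):
lst = [11, 8, 20, 28, 23]  # -> lst = [11, 8, 20, 28, 23]
lst.insert(0, 78)  # -> lst = [78, 11, 8, 20, 28, 23]
ans = lst[1]  # -> ans = 11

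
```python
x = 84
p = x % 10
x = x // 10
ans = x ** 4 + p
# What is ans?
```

Answer: 4100

Derivation:
Trace (tracking ans):
x = 84  # -> x = 84
p = x % 10  # -> p = 4
x = x // 10  # -> x = 8
ans = x ** 4 + p  # -> ans = 4100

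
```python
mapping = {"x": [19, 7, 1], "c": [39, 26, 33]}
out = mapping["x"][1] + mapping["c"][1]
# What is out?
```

Trace (tracking out):
mapping = {'x': [19, 7, 1], 'c': [39, 26, 33]}  # -> mapping = {'x': [19, 7, 1], 'c': [39, 26, 33]}
out = mapping['x'][1] + mapping['c'][1]  # -> out = 33

Answer: 33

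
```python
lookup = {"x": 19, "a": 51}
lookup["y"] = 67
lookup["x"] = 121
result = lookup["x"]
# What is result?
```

Trace (tracking result):
lookup = {'x': 19, 'a': 51}  # -> lookup = {'x': 19, 'a': 51}
lookup['y'] = 67  # -> lookup = {'x': 19, 'a': 51, 'y': 67}
lookup['x'] = 121  # -> lookup = {'x': 121, 'a': 51, 'y': 67}
result = lookup['x']  # -> result = 121

Answer: 121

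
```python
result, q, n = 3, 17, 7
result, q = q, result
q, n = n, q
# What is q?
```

Trace (tracking q):
result, q, n = (3, 17, 7)  # -> result = 3, q = 17, n = 7
result, q = (q, result)  # -> result = 17, q = 3
q, n = (n, q)  # -> q = 7, n = 3

Answer: 7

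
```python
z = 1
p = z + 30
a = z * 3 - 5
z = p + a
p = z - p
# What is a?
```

Trace (tracking a):
z = 1  # -> z = 1
p = z + 30  # -> p = 31
a = z * 3 - 5  # -> a = -2
z = p + a  # -> z = 29
p = z - p  # -> p = -2

Answer: -2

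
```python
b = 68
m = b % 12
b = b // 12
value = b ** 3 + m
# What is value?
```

Trace (tracking value):
b = 68  # -> b = 68
m = b % 12  # -> m = 8
b = b // 12  # -> b = 5
value = b ** 3 + m  # -> value = 133

Answer: 133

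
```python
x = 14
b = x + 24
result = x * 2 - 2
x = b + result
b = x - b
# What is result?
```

Trace (tracking result):
x = 14  # -> x = 14
b = x + 24  # -> b = 38
result = x * 2 - 2  # -> result = 26
x = b + result  # -> x = 64
b = x - b  # -> b = 26

Answer: 26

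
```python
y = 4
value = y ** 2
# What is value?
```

Answer: 16

Derivation:
Trace (tracking value):
y = 4  # -> y = 4
value = y ** 2  # -> value = 16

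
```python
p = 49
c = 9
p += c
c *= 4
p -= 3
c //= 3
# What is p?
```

Answer: 55

Derivation:
Trace (tracking p):
p = 49  # -> p = 49
c = 9  # -> c = 9
p += c  # -> p = 58
c *= 4  # -> c = 36
p -= 3  # -> p = 55
c //= 3  # -> c = 12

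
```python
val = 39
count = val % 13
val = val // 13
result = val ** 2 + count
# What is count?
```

Trace (tracking count):
val = 39  # -> val = 39
count = val % 13  # -> count = 0
val = val // 13  # -> val = 3
result = val ** 2 + count  # -> result = 9

Answer: 0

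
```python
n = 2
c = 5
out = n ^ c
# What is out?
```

Answer: 7

Derivation:
Trace (tracking out):
n = 2  # -> n = 2
c = 5  # -> c = 5
out = n ^ c  # -> out = 7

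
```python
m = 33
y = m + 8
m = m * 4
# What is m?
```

Trace (tracking m):
m = 33  # -> m = 33
y = m + 8  # -> y = 41
m = m * 4  # -> m = 132

Answer: 132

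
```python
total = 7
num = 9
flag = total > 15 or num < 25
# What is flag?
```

Answer: True

Derivation:
Trace (tracking flag):
total = 7  # -> total = 7
num = 9  # -> num = 9
flag = total > 15 or num < 25  # -> flag = True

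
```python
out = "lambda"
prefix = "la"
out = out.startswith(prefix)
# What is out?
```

Trace (tracking out):
out = 'lambda'  # -> out = 'lambda'
prefix = 'la'  # -> prefix = 'la'
out = out.startswith(prefix)  # -> out = True

Answer: True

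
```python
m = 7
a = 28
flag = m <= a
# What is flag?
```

Trace (tracking flag):
m = 7  # -> m = 7
a = 28  # -> a = 28
flag = m <= a  # -> flag = True

Answer: True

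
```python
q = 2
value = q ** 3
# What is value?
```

Answer: 8

Derivation:
Trace (tracking value):
q = 2  # -> q = 2
value = q ** 3  # -> value = 8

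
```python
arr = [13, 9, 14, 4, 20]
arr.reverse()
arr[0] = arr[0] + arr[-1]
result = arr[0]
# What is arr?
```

Answer: [33, 4, 14, 9, 13]

Derivation:
Trace (tracking arr):
arr = [13, 9, 14, 4, 20]  # -> arr = [13, 9, 14, 4, 20]
arr.reverse()  # -> arr = [20, 4, 14, 9, 13]
arr[0] = arr[0] + arr[-1]  # -> arr = [33, 4, 14, 9, 13]
result = arr[0]  # -> result = 33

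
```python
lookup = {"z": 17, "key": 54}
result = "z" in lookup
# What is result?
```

Answer: True

Derivation:
Trace (tracking result):
lookup = {'z': 17, 'key': 54}  # -> lookup = {'z': 17, 'key': 54}
result = 'z' in lookup  # -> result = True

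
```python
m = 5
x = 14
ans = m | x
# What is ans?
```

Answer: 15

Derivation:
Trace (tracking ans):
m = 5  # -> m = 5
x = 14  # -> x = 14
ans = m | x  # -> ans = 15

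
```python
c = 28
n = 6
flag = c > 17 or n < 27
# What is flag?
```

Trace (tracking flag):
c = 28  # -> c = 28
n = 6  # -> n = 6
flag = c > 17 or n < 27  # -> flag = True

Answer: True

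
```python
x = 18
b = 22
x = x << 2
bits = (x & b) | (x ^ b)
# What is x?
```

Trace (tracking x):
x = 18  # -> x = 18
b = 22  # -> b = 22
x = x << 2  # -> x = 72
bits = x & b | x ^ b  # -> bits = 94

Answer: 72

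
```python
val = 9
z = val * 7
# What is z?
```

Answer: 63

Derivation:
Trace (tracking z):
val = 9  # -> val = 9
z = val * 7  # -> z = 63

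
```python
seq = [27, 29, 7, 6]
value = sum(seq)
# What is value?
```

Trace (tracking value):
seq = [27, 29, 7, 6]  # -> seq = [27, 29, 7, 6]
value = sum(seq)  # -> value = 69

Answer: 69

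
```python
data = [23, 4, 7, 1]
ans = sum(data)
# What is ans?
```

Answer: 35

Derivation:
Trace (tracking ans):
data = [23, 4, 7, 1]  # -> data = [23, 4, 7, 1]
ans = sum(data)  # -> ans = 35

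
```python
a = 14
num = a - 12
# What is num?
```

Trace (tracking num):
a = 14  # -> a = 14
num = a - 12  # -> num = 2

Answer: 2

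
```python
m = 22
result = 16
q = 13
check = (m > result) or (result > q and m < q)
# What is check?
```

Trace (tracking check):
m = 22  # -> m = 22
result = 16  # -> result = 16
q = 13  # -> q = 13
check = m > result or (result > q and m < q)  # -> check = True

Answer: True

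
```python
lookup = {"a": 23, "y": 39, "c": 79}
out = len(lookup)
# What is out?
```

Trace (tracking out):
lookup = {'a': 23, 'y': 39, 'c': 79}  # -> lookup = {'a': 23, 'y': 39, 'c': 79}
out = len(lookup)  # -> out = 3

Answer: 3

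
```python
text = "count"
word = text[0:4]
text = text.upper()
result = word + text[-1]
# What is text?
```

Answer: 'COUNT'

Derivation:
Trace (tracking text):
text = 'count'  # -> text = 'count'
word = text[0:4]  # -> word = 'coun'
text = text.upper()  # -> text = 'COUNT'
result = word + text[-1]  # -> result = 'counT'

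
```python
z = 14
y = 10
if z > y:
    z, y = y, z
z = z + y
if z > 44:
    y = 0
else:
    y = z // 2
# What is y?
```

Answer: 12

Derivation:
Trace (tracking y):
z = 14  # -> z = 14
y = 10  # -> y = 10
if z > y:  # condition is True
    z, y = (y, z)  # -> z = 10, y = 14
z = z + y  # -> z = 24
if z > 44:  # condition is False
else:
    y = z // 2  # -> y = 12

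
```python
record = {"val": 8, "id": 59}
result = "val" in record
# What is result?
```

Trace (tracking result):
record = {'val': 8, 'id': 59}  # -> record = {'val': 8, 'id': 59}
result = 'val' in record  # -> result = True

Answer: True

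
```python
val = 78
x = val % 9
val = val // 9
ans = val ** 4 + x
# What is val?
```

Answer: 8

Derivation:
Trace (tracking val):
val = 78  # -> val = 78
x = val % 9  # -> x = 6
val = val // 9  # -> val = 8
ans = val ** 4 + x  # -> ans = 4102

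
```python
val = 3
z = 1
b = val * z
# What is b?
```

Trace (tracking b):
val = 3  # -> val = 3
z = 1  # -> z = 1
b = val * z  # -> b = 3

Answer: 3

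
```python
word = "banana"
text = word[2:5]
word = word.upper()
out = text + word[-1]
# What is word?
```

Trace (tracking word):
word = 'banana'  # -> word = 'banana'
text = word[2:5]  # -> text = 'nan'
word = word.upper()  # -> word = 'BANANA'
out = text + word[-1]  # -> out = 'nanA'

Answer: 'BANANA'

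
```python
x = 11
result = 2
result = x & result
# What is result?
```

Answer: 2

Derivation:
Trace (tracking result):
x = 11  # -> x = 11
result = 2  # -> result = 2
result = x & result  # -> result = 2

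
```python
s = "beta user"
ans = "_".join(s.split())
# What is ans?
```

Answer: 'beta_user'

Derivation:
Trace (tracking ans):
s = 'beta user'  # -> s = 'beta user'
ans = '_'.join(s.split())  # -> ans = 'beta_user'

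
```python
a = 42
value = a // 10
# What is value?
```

Answer: 4

Derivation:
Trace (tracking value):
a = 42  # -> a = 42
value = a // 10  # -> value = 4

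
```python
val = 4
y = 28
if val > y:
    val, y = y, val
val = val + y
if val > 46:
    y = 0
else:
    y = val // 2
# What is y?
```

Trace (tracking y):
val = 4  # -> val = 4
y = 28  # -> y = 28
if val > y:  # condition is False
val = val + y  # -> val = 32
if val > 46:  # condition is False
else:
    y = val // 2  # -> y = 16

Answer: 16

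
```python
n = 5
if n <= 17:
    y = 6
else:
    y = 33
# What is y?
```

Answer: 6

Derivation:
Trace (tracking y):
n = 5  # -> n = 5
if n <= 17:  # condition is True
    y = 6  # -> y = 6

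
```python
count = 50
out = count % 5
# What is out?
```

Answer: 0

Derivation:
Trace (tracking out):
count = 50  # -> count = 50
out = count % 5  # -> out = 0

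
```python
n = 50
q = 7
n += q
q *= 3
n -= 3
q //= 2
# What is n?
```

Trace (tracking n):
n = 50  # -> n = 50
q = 7  # -> q = 7
n += q  # -> n = 57
q *= 3  # -> q = 21
n -= 3  # -> n = 54
q //= 2  # -> q = 10

Answer: 54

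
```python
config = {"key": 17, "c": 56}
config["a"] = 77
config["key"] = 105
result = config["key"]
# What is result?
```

Trace (tracking result):
config = {'key': 17, 'c': 56}  # -> config = {'key': 17, 'c': 56}
config['a'] = 77  # -> config = {'key': 17, 'c': 56, 'a': 77}
config['key'] = 105  # -> config = {'key': 105, 'c': 56, 'a': 77}
result = config['key']  # -> result = 105

Answer: 105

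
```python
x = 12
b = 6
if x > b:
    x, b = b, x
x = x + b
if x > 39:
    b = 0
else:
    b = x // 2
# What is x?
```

Answer: 18

Derivation:
Trace (tracking x):
x = 12  # -> x = 12
b = 6  # -> b = 6
if x > b:  # condition is True
    x, b = (b, x)  # -> x = 6, b = 12
x = x + b  # -> x = 18
if x > 39:  # condition is False
else:
    b = x // 2  # -> b = 9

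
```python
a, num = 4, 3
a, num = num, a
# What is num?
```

Answer: 4

Derivation:
Trace (tracking num):
a, num = (4, 3)  # -> a = 4, num = 3
a, num = (num, a)  # -> a = 3, num = 4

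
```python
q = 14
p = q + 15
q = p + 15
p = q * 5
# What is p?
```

Trace (tracking p):
q = 14  # -> q = 14
p = q + 15  # -> p = 29
q = p + 15  # -> q = 44
p = q * 5  # -> p = 220

Answer: 220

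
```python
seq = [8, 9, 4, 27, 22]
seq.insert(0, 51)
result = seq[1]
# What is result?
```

Answer: 8

Derivation:
Trace (tracking result):
seq = [8, 9, 4, 27, 22]  # -> seq = [8, 9, 4, 27, 22]
seq.insert(0, 51)  # -> seq = [51, 8, 9, 4, 27, 22]
result = seq[1]  # -> result = 8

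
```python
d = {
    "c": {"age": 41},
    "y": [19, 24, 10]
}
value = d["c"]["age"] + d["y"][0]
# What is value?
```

Answer: 60

Derivation:
Trace (tracking value):
d = {'c': {'age': 41}, 'y': [19, 24, 10]}  # -> d = {'c': {'age': 41}, 'y': [19, 24, 10]}
value = d['c']['age'] + d['y'][0]  # -> value = 60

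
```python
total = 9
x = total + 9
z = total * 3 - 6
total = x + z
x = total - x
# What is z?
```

Trace (tracking z):
total = 9  # -> total = 9
x = total + 9  # -> x = 18
z = total * 3 - 6  # -> z = 21
total = x + z  # -> total = 39
x = total - x  # -> x = 21

Answer: 21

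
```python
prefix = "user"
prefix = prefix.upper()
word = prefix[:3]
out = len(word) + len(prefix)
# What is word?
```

Answer: 'USE'

Derivation:
Trace (tracking word):
prefix = 'user'  # -> prefix = 'user'
prefix = prefix.upper()  # -> prefix = 'USER'
word = prefix[:3]  # -> word = 'USE'
out = len(word) + len(prefix)  # -> out = 7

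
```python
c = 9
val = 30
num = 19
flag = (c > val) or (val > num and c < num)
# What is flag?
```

Trace (tracking flag):
c = 9  # -> c = 9
val = 30  # -> val = 30
num = 19  # -> num = 19
flag = c > val or (val > num and c < num)  # -> flag = True

Answer: True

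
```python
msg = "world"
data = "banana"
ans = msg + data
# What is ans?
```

Trace (tracking ans):
msg = 'world'  # -> msg = 'world'
data = 'banana'  # -> data = 'banana'
ans = msg + data  # -> ans = 'worldbanana'

Answer: 'worldbanana'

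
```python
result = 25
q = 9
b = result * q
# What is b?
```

Answer: 225

Derivation:
Trace (tracking b):
result = 25  # -> result = 25
q = 9  # -> q = 9
b = result * q  # -> b = 225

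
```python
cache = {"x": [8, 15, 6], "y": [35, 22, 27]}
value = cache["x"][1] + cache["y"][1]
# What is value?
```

Trace (tracking value):
cache = {'x': [8, 15, 6], 'y': [35, 22, 27]}  # -> cache = {'x': [8, 15, 6], 'y': [35, 22, 27]}
value = cache['x'][1] + cache['y'][1]  # -> value = 37

Answer: 37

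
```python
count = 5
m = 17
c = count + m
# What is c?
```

Answer: 22

Derivation:
Trace (tracking c):
count = 5  # -> count = 5
m = 17  # -> m = 17
c = count + m  # -> c = 22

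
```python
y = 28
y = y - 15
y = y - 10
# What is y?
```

Trace (tracking y):
y = 28  # -> y = 28
y = y - 15  # -> y = 13
y = y - 10  # -> y = 3

Answer: 3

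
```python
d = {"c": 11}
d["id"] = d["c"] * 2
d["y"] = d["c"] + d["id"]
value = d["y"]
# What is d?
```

Answer: {'c': 11, 'id': 22, 'y': 33}

Derivation:
Trace (tracking d):
d = {'c': 11}  # -> d = {'c': 11}
d['id'] = d['c'] * 2  # -> d = {'c': 11, 'id': 22}
d['y'] = d['c'] + d['id']  # -> d = {'c': 11, 'id': 22, 'y': 33}
value = d['y']  # -> value = 33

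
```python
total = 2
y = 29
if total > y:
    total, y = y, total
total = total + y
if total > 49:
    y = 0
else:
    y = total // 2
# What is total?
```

Trace (tracking total):
total = 2  # -> total = 2
y = 29  # -> y = 29
if total > y:  # condition is False
total = total + y  # -> total = 31
if total > 49:  # condition is False
else:
    y = total // 2  # -> y = 15

Answer: 31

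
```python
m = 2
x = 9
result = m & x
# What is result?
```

Trace (tracking result):
m = 2  # -> m = 2
x = 9  # -> x = 9
result = m & x  # -> result = 0

Answer: 0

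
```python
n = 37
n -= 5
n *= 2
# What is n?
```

Trace (tracking n):
n = 37  # -> n = 37
n -= 5  # -> n = 32
n *= 2  # -> n = 64

Answer: 64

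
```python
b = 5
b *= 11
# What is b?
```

Trace (tracking b):
b = 5  # -> b = 5
b *= 11  # -> b = 55

Answer: 55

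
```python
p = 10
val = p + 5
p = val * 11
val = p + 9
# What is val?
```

Answer: 174

Derivation:
Trace (tracking val):
p = 10  # -> p = 10
val = p + 5  # -> val = 15
p = val * 11  # -> p = 165
val = p + 9  # -> val = 174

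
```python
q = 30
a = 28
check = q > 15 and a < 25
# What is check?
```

Trace (tracking check):
q = 30  # -> q = 30
a = 28  # -> a = 28
check = q > 15 and a < 25  # -> check = False

Answer: False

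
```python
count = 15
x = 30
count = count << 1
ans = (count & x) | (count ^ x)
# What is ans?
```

Trace (tracking ans):
count = 15  # -> count = 15
x = 30  # -> x = 30
count = count << 1  # -> count = 30
ans = count & x | count ^ x  # -> ans = 30

Answer: 30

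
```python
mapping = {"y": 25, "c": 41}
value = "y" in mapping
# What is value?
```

Trace (tracking value):
mapping = {'y': 25, 'c': 41}  # -> mapping = {'y': 25, 'c': 41}
value = 'y' in mapping  # -> value = True

Answer: True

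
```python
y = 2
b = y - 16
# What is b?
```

Answer: -14

Derivation:
Trace (tracking b):
y = 2  # -> y = 2
b = y - 16  # -> b = -14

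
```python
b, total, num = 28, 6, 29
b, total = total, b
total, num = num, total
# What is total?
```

Trace (tracking total):
b, total, num = (28, 6, 29)  # -> b = 28, total = 6, num = 29
b, total = (total, b)  # -> b = 6, total = 28
total, num = (num, total)  # -> total = 29, num = 28

Answer: 29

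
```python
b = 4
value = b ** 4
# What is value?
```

Answer: 256

Derivation:
Trace (tracking value):
b = 4  # -> b = 4
value = b ** 4  # -> value = 256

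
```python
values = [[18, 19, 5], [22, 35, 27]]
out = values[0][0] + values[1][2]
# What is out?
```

Trace (tracking out):
values = [[18, 19, 5], [22, 35, 27]]  # -> values = [[18, 19, 5], [22, 35, 27]]
out = values[0][0] + values[1][2]  # -> out = 45

Answer: 45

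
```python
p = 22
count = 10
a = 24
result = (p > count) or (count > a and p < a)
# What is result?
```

Answer: True

Derivation:
Trace (tracking result):
p = 22  # -> p = 22
count = 10  # -> count = 10
a = 24  # -> a = 24
result = p > count or (count > a and p < a)  # -> result = True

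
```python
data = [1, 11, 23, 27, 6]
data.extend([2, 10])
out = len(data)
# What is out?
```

Trace (tracking out):
data = [1, 11, 23, 27, 6]  # -> data = [1, 11, 23, 27, 6]
data.extend([2, 10])  # -> data = [1, 11, 23, 27, 6, 2, 10]
out = len(data)  # -> out = 7

Answer: 7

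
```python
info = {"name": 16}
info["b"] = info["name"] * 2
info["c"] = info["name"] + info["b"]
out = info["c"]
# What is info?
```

Trace (tracking info):
info = {'name': 16}  # -> info = {'name': 16}
info['b'] = info['name'] * 2  # -> info = {'name': 16, 'b': 32}
info['c'] = info['name'] + info['b']  # -> info = {'name': 16, 'b': 32, 'c': 48}
out = info['c']  # -> out = 48

Answer: {'name': 16, 'b': 32, 'c': 48}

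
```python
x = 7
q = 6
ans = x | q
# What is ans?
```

Trace (tracking ans):
x = 7  # -> x = 7
q = 6  # -> q = 6
ans = x | q  # -> ans = 7

Answer: 7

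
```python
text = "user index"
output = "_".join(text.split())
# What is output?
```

Trace (tracking output):
text = 'user index'  # -> text = 'user index'
output = '_'.join(text.split())  # -> output = 'user_index'

Answer: 'user_index'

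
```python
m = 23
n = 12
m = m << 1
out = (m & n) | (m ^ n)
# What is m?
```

Answer: 46

Derivation:
Trace (tracking m):
m = 23  # -> m = 23
n = 12  # -> n = 12
m = m << 1  # -> m = 46
out = m & n | m ^ n  # -> out = 46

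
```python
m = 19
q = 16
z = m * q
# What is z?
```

Answer: 304

Derivation:
Trace (tracking z):
m = 19  # -> m = 19
q = 16  # -> q = 16
z = m * q  # -> z = 304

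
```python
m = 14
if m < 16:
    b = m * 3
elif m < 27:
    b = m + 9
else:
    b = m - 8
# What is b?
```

Answer: 42

Derivation:
Trace (tracking b):
m = 14  # -> m = 14
if m < 16:  # condition is True
    b = m * 3  # -> b = 42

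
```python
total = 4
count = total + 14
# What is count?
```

Trace (tracking count):
total = 4  # -> total = 4
count = total + 14  # -> count = 18

Answer: 18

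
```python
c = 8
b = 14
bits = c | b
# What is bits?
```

Trace (tracking bits):
c = 8  # -> c = 8
b = 14  # -> b = 14
bits = c | b  # -> bits = 14

Answer: 14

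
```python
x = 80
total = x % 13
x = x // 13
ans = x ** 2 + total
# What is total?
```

Answer: 2

Derivation:
Trace (tracking total):
x = 80  # -> x = 80
total = x % 13  # -> total = 2
x = x // 13  # -> x = 6
ans = x ** 2 + total  # -> ans = 38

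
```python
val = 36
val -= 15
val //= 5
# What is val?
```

Trace (tracking val):
val = 36  # -> val = 36
val -= 15  # -> val = 21
val //= 5  # -> val = 4

Answer: 4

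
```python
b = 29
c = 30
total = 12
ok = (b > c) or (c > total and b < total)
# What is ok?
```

Answer: False

Derivation:
Trace (tracking ok):
b = 29  # -> b = 29
c = 30  # -> c = 30
total = 12  # -> total = 12
ok = b > c or (c > total and b < total)  # -> ok = False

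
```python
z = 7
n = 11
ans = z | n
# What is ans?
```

Answer: 15

Derivation:
Trace (tracking ans):
z = 7  # -> z = 7
n = 11  # -> n = 11
ans = z | n  # -> ans = 15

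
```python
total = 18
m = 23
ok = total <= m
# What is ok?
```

Answer: True

Derivation:
Trace (tracking ok):
total = 18  # -> total = 18
m = 23  # -> m = 23
ok = total <= m  # -> ok = True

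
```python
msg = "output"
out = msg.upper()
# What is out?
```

Answer: 'OUTPUT'

Derivation:
Trace (tracking out):
msg = 'output'  # -> msg = 'output'
out = msg.upper()  # -> out = 'OUTPUT'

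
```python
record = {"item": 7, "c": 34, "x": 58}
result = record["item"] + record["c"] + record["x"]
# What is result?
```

Trace (tracking result):
record = {'item': 7, 'c': 34, 'x': 58}  # -> record = {'item': 7, 'c': 34, 'x': 58}
result = record['item'] + record['c'] + record['x']  # -> result = 99

Answer: 99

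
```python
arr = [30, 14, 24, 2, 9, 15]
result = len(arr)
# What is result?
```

Answer: 6

Derivation:
Trace (tracking result):
arr = [30, 14, 24, 2, 9, 15]  # -> arr = [30, 14, 24, 2, 9, 15]
result = len(arr)  # -> result = 6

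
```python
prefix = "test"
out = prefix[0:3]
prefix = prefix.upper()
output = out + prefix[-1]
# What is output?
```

Trace (tracking output):
prefix = 'test'  # -> prefix = 'test'
out = prefix[0:3]  # -> out = 'tes'
prefix = prefix.upper()  # -> prefix = 'TEST'
output = out + prefix[-1]  # -> output = 'tesT'

Answer: 'tesT'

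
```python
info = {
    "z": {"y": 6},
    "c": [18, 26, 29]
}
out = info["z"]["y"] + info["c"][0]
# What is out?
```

Answer: 24

Derivation:
Trace (tracking out):
info = {'z': {'y': 6}, 'c': [18, 26, 29]}  # -> info = {'z': {'y': 6}, 'c': [18, 26, 29]}
out = info['z']['y'] + info['c'][0]  # -> out = 24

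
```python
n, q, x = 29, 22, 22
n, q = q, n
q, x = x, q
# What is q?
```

Trace (tracking q):
n, q, x = (29, 22, 22)  # -> n = 29, q = 22, x = 22
n, q = (q, n)  # -> n = 22, q = 29
q, x = (x, q)  # -> q = 22, x = 29

Answer: 22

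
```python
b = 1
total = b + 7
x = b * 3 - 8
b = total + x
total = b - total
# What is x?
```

Trace (tracking x):
b = 1  # -> b = 1
total = b + 7  # -> total = 8
x = b * 3 - 8  # -> x = -5
b = total + x  # -> b = 3
total = b - total  # -> total = -5

Answer: -5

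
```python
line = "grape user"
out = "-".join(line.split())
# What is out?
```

Answer: 'grape-user'

Derivation:
Trace (tracking out):
line = 'grape user'  # -> line = 'grape user'
out = '-'.join(line.split())  # -> out = 'grape-user'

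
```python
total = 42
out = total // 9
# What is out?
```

Answer: 4

Derivation:
Trace (tracking out):
total = 42  # -> total = 42
out = total // 9  # -> out = 4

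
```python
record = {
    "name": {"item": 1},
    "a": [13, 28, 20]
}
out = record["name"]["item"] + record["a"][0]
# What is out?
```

Trace (tracking out):
record = {'name': {'item': 1}, 'a': [13, 28, 20]}  # -> record = {'name': {'item': 1}, 'a': [13, 28, 20]}
out = record['name']['item'] + record['a'][0]  # -> out = 14

Answer: 14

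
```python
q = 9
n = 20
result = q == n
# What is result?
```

Trace (tracking result):
q = 9  # -> q = 9
n = 20  # -> n = 20
result = q == n  # -> result = False

Answer: False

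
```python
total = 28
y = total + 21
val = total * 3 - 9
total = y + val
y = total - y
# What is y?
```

Answer: 75

Derivation:
Trace (tracking y):
total = 28  # -> total = 28
y = total + 21  # -> y = 49
val = total * 3 - 9  # -> val = 75
total = y + val  # -> total = 124
y = total - y  # -> y = 75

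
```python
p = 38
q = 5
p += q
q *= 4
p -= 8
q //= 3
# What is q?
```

Trace (tracking q):
p = 38  # -> p = 38
q = 5  # -> q = 5
p += q  # -> p = 43
q *= 4  # -> q = 20
p -= 8  # -> p = 35
q //= 3  # -> q = 6

Answer: 6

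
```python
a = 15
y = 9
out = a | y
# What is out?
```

Answer: 15

Derivation:
Trace (tracking out):
a = 15  # -> a = 15
y = 9  # -> y = 9
out = a | y  # -> out = 15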